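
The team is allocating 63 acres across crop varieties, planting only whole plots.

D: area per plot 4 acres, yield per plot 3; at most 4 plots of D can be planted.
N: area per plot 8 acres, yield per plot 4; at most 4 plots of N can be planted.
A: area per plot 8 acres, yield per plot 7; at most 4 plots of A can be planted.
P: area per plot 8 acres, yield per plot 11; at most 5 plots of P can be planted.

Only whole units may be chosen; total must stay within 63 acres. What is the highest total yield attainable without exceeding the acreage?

72

This is a bounded integer knapsack.
1×D, 2×A, and 5×P: area 60 ≤ 63, yield 1·3 + 2·7 + 5·11 = 72.
3×D, 1×A, and 5×P: area 60 ≤ 63, yield 3·3 + 1·7 + 5·11 = 71.
Best is 72.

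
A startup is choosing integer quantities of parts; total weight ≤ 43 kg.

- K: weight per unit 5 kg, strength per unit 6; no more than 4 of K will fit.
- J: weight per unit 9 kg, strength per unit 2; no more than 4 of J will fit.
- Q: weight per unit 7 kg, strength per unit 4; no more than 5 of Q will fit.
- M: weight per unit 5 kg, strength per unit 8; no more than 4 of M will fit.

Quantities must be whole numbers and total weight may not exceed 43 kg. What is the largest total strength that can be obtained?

56

This is a bounded integer knapsack.
M has the best ratio (8/5); taking only M gives at most 4×8 = 32 (stopped by the supply cap of 4).
Mixing does better — 4×K and 4×M: weight 40 ≤ 43, strength 4·6 + 4·8 = 56.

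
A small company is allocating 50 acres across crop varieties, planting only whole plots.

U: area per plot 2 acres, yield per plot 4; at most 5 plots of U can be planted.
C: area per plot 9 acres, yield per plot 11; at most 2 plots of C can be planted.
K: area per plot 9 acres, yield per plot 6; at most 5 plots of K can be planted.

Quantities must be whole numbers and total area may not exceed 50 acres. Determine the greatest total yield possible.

54

4×U, 2×C, and 2×K: area 44 ≤ 50, yield 4·4 + 2·11 + 2·6 = 50.
5×U, 2×C, and 2×K: area 46 ≤ 50, yield 5·4 + 2·11 + 2·6 = 54.
Best is 54.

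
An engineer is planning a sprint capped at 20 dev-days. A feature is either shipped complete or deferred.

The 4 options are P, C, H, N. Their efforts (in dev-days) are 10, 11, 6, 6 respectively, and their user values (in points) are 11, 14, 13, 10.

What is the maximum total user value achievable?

27

Allowing fractional choices, the relaxed optimum would be about 33.2, but features are indivisible.
C + H: effort 11 + 6 = 17 ≤ 20, user value 14 + 13 = 27.
P + H: effort 10 + 6 = 16 ≤ 20, user value 11 + 13 = 24.
Best is C and H with total user value 27.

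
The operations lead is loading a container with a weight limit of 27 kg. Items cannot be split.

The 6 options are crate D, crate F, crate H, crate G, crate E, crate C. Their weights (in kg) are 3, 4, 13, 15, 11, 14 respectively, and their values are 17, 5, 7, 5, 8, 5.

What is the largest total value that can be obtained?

Take crate D, crate H, and crate E: weight 3 + 13 + 11 = 27 ≤ 27, value 17 + 7 + 8 = 32.
No other feasible combination does better.

32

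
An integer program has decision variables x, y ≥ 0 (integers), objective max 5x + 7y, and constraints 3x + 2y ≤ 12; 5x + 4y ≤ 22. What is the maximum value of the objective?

(x,y)=(0,5): 3·0+2·5=10≤12, 5·0+4·5=20≤22, objective 35.
(x,y)=(1,4): 3·1+2·4=11≤12, 5·1+4·4=21≤22, objective 33.
(x,y)=(0,4): 3·0+2·4=8≤12, 5·0+4·4=16≤22, objective 28.
The best lattice point is (0,5), giving 35.

35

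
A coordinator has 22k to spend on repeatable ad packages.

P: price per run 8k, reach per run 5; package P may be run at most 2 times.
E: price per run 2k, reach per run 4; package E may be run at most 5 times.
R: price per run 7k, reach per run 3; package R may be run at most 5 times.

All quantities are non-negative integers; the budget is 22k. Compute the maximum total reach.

25

5×E and 1×R: price 17 ≤ 22, reach 5·4 + 1·3 = 23.
1×P and 5×E: price 18 ≤ 22, reach 1·5 + 5·4 = 25.
Best is 25.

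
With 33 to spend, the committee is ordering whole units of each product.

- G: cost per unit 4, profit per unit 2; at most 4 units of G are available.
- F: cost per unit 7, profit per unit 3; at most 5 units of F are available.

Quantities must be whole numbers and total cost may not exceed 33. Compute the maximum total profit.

This is a bounded integer knapsack.
Take 3×G and 3×F: cost 33 ≤ 33, profit 3·2 + 3·3 = 15.
No other integer combination yields more.

15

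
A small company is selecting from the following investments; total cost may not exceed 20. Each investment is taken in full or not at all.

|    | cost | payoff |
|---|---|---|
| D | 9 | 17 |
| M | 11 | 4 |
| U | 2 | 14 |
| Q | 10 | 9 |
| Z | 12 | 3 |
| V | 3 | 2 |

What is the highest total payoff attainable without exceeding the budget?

Take D, U, and V: cost 9 + 2 + 3 = 14 ≤ 20, payoff 17 + 14 + 2 = 33.
No other feasible combination does better.

33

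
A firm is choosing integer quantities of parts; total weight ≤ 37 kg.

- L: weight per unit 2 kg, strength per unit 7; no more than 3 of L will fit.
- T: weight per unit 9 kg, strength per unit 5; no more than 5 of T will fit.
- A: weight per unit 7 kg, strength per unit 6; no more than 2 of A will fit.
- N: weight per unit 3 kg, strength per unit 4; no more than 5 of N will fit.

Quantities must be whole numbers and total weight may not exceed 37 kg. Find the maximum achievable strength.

53

3×L, 1×T, 1×A, and 5×N: weight 37 ≤ 37, strength 3·7 + 1·5 + 1·6 + 5·4 = 52.
3×L, 2×A, and 5×N: weight 35 ≤ 37, strength 3·7 + 2·6 + 5·4 = 53.
Best is 53.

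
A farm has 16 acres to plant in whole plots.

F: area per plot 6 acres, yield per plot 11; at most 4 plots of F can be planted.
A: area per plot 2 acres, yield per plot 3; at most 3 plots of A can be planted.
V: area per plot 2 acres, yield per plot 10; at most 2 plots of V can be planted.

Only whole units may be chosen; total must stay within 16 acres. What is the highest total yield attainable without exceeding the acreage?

42

This is a bounded integer knapsack.
V has the best ratio (10/2); taking only V gives at most 2×10 = 20 (stopped by the supply cap of 2).
Mixing does better — 2×F and 2×V: area 16 ≤ 16, yield 2·11 + 2·10 = 42.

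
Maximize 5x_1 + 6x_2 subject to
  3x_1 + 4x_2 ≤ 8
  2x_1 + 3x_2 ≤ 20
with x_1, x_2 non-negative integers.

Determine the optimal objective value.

12

Relaxing integrality, the LP optimum is 13.33 at (x_1,x_2) = (2.67, 0), which is not an integer point.
(x_1,x_2)=(0,2): 3·0+4·2=8≤8, 2·0+3·2=6≤20, objective 12.
(x_1,x_2)=(1,1): 3·1+4·1=7≤8, 2·1+3·1=5≤20, objective 11.
(x_1,x_2)=(2,0): 3·2+4·0=6≤8, 2·2+3·0=4≤20, objective 10.
No feasible integer point exceeds 12.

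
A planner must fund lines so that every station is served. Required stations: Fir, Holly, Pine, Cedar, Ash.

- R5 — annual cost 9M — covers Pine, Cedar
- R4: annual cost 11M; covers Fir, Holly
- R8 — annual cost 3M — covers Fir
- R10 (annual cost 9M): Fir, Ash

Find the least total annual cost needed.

This is a weighted set-cover instance.
The greedy cost-per-new-station heuristic would pick R8, R5, R10, and R4 for 32, but a cheaper cover exists.
Choose R5, R4, and R10: together they cover Fir, Holly, Pine, Cedar, Ash — every station.
Total annual cost: 9 + 11 + 9 = 29.
No cover costs less than 29.

29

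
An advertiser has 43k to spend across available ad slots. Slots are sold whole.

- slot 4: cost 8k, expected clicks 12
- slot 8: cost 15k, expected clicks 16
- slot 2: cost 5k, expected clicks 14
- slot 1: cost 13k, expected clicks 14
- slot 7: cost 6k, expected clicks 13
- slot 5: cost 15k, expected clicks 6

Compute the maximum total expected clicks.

Allowing fractional choices, the relaxed optimum would be about 64.7, but ad slots are indivisible.
slot 8 + slot 2 + slot 1 + slot 7: cost 15 + 5 + 13 + 6 = 39 ≤ 43, expected clicks 16 + 14 + 14 + 13 = 57.
slot 4 + slot 8 + slot 2 + slot 1: cost 8 + 15 + 5 + 13 = 41 ≤ 43, expected clicks 12 + 16 + 14 + 14 = 56.
slot 4 + slot 8 + slot 2 + slot 7: cost 8 + 15 + 5 + 6 = 34 ≤ 43, expected clicks 12 + 16 + 14 + 13 = 55.
Best is slot 8, slot 2, slot 1, and slot 7 with total expected clicks 57.

57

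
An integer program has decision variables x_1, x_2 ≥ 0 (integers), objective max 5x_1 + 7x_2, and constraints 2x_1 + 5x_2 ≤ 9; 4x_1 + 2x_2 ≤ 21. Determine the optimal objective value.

Relaxing integrality, the LP optimum is 22.50 at (x_1,x_2) = (4.5, 0), which is not an integer point.
(x_1,x_2)=(4,0): 2·4+5·0=8≤9, 4·4+2·0=16≤21, objective 20.
(x_1,x_2)=(3,0): 2·3+5·0=6≤9, 4·3+2·0=12≤21, objective 15.
The best lattice point is (4,0), giving 20.

20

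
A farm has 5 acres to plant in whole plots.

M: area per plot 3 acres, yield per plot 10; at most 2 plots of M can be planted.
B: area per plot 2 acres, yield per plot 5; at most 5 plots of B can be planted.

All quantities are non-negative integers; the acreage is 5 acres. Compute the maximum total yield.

15

1×M and 1×B: area 5 ≤ 5, yield 1·10 + 1·5 = 15.
2×B: area 4 ≤ 5, yield 2·5 = 10.
Best is 15.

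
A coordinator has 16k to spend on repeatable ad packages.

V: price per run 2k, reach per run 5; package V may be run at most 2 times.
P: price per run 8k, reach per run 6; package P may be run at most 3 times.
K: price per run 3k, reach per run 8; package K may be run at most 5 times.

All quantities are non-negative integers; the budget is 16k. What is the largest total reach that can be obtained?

K has the best ratio (8/3); taking only K gives at most 5×8 = 40 (stopped by the price limit).
Mixing does better — 2×V and 4×K: price 16 ≤ 16, reach 2·5 + 4·8 = 42.

42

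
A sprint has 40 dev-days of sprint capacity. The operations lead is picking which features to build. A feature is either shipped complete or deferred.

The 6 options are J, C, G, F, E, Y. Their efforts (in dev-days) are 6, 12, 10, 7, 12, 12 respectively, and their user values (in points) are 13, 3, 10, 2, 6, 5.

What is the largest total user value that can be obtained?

This is a 0-1 knapsack instance.
J + G + E + Y: effort 6 + 10 + 12 + 12 = 40 ≤ 40, user value 13 + 10 + 6 + 5 = 34.
J + C + G + E: effort 6 + 12 + 10 + 12 = 40 ≤ 40, user value 13 + 3 + 10 + 6 = 32.
Best is J, G, E, and Y with total user value 34.

34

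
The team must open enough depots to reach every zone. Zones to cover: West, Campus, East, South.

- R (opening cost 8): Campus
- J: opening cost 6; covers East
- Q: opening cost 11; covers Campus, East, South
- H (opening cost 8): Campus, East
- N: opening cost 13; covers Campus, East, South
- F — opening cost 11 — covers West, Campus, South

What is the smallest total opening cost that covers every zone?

17

The greedy cost-per-new-zone heuristic would pick Q and F for 22, but a cheaper cover exists.
Choose J and F: together they cover West, Campus, East, South — every zone.
Total opening cost: 6 + 11 = 17.
No cover costs less than 17.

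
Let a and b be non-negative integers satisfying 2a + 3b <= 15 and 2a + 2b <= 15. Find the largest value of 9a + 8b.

63

The continuous relaxation peaks at (7.5, 0) with value 67.50; rounding to a feasible lattice point costs some objective.
(a,b)=(7,0) is feasible, giving 63.
(a,b)=(6,1) is feasible, giving 62.
(a,b)=(6,0) is feasible, giving 54.
No feasible integer point exceeds 63.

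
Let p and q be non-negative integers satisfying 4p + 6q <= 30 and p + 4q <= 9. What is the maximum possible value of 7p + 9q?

(p,q)=(7,0) is feasible, giving 49.
(p,q)=(6,0) is feasible, giving 42.
The best lattice point is (7,0), giving 49.

49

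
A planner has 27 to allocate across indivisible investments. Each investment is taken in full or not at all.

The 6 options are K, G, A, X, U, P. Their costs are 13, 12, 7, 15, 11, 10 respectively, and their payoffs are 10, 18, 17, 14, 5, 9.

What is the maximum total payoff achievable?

Allowing fractional choices, the relaxed optimum would be about 42.5, but investments are indivisible.
G + X: cost 12 + 15 = 27 ≤ 27, payoff 18 + 14 = 32.
G + A: cost 12 + 7 = 19 ≤ 27, payoff 18 + 17 = 35.
A + X: cost 7 + 15 = 22 ≤ 27, payoff 17 + 14 = 31.
Best is G and A with total payoff 35.

35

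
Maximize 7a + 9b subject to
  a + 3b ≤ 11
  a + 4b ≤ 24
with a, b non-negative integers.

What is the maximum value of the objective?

77

(a,b)=(11,0): 1·11+3·0=11≤11, 1·11+4·0=11≤24, objective 77.
(a,b)=(10,0): 1·10+3·0=10≤11, 1·10+4·0=10≤24, objective 70.
Maximum is 77 at (a,b)=(11,0).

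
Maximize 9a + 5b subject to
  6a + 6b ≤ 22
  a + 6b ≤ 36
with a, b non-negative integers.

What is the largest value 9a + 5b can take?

(a,b)=(3,0): 6·3+6·0=18≤22, 1·3+6·0=3≤36, objective 27.
(a,b)=(2,1): 6·2+6·1=18≤22, 1·2+6·1=8≤36, objective 23.
Maximum is 27 at (a,b)=(3,0).

27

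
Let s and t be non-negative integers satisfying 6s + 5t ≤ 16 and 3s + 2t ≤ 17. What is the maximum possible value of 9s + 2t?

Relaxing integrality, the LP optimum is 24.00 at (s,t) = (2.67, 0), which is not an integer point.
(s,t)=(2,0): 6·2+5·0=12≤16, 3·2+2·0=6≤17, objective 18.
(s,t)=(1,1): 6·1+5·1=11≤16, 3·1+2·1=5≤17, objective 11.
(s,t)=(1,0): 6·1+5·0=6≤16, 3·1+2·0=3≤17, objective 9.
No feasible integer point exceeds 18.

18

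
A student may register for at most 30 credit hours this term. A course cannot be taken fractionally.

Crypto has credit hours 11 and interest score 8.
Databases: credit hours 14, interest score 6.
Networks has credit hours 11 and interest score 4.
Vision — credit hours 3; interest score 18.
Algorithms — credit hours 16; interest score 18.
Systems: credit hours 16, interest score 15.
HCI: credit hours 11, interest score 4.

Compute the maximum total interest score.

44

This is a 0-1 knapsack instance.
Allowing fractional choices, the relaxed optimum would be about 46.3, but courses are indivisible.
Crypto + Vision + Algorithms: credit hours 11 + 3 + 16 = 30 ≤ 30, interest score 8 + 18 + 18 = 44.
Crypto + Vision + Systems: credit hours 11 + 3 + 16 = 30 ≤ 30, interest score 8 + 18 + 15 = 41.
Best is Crypto, Vision, and Algorithms with total interest score 44.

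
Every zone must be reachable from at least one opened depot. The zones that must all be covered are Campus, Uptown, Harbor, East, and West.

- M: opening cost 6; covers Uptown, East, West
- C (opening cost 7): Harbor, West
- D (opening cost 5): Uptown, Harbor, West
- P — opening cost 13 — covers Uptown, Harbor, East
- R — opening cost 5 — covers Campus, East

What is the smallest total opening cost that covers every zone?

This is an integer covering problem.
Choose D and R: together they cover Campus, Uptown, Harbor, East, West — every zone.
Total opening cost: 5 + 5 = 10.
No cover costs less than 10.

10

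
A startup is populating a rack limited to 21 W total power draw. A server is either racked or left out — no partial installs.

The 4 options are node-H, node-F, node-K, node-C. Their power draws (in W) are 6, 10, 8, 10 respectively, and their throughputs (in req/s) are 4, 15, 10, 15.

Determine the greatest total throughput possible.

30

Allowing fractional choices, the relaxed optimum would be about 31.2, but servers are indivisible.
node-F + node-K: power draw 10 + 8 = 18 ≤ 21, throughput 15 + 10 = 25.
node-F + node-C: power draw 10 + 10 = 20 ≤ 21, throughput 15 + 15 = 30.
node-K + node-C: power draw 8 + 10 = 18 ≤ 21, throughput 10 + 15 = 25.
Best is node-F and node-C with total throughput 30.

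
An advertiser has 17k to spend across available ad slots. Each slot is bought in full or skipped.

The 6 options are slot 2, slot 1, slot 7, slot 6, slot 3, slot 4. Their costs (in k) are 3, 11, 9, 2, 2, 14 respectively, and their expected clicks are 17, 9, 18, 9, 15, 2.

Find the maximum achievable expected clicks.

59

Treat it as a binary knapsack problem.
Allowing fractional choices, the relaxed optimum would be about 59.8, but ad slots are indivisible.
slot 2 + slot 7 + slot 3: cost 3 + 9 + 2 = 14 ≤ 17, expected clicks 17 + 18 + 15 = 50.
slot 2 + slot 7 + slot 6: cost 3 + 9 + 2 = 14 ≤ 17, expected clicks 17 + 18 + 9 = 44.
slot 2 + slot 7 + slot 6 + slot 3: cost 3 + 9 + 2 + 2 = 16 ≤ 17, expected clicks 17 + 18 + 9 + 15 = 59.
Best is slot 2, slot 7, slot 6, and slot 3 with total expected clicks 59.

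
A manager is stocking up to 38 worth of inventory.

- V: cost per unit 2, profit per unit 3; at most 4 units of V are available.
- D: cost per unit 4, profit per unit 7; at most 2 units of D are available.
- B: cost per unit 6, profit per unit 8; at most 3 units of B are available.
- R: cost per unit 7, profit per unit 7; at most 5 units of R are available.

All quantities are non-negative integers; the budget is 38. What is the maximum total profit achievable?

51

D has the best ratio (7/4); taking only D gives at most 2×7 = 14 (stopped by the supply cap of 2).
Mixing does better — 2×V, 2×D, 3×B, and 1×R: cost 37 ≤ 38, profit 2·3 + 2·7 + 3·8 + 1·7 = 51.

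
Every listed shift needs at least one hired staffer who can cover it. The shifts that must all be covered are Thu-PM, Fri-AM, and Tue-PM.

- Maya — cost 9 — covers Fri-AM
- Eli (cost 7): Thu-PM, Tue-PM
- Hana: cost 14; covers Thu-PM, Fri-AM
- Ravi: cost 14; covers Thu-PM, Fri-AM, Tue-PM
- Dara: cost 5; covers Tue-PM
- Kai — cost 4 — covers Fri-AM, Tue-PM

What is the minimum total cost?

Choose Eli and Kai: together they cover Thu-PM, Fri-AM, Tue-PM — every shift.
Total cost: 7 + 4 = 11.
No cover costs less than 11.

11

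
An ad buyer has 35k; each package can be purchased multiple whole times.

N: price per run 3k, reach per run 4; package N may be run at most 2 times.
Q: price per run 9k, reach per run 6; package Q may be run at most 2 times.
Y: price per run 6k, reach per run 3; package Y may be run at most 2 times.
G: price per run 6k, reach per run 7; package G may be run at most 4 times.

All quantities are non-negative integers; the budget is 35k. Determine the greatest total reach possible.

2×N and 4×G: price 30 ≤ 35, reach 2·4 + 4·7 = 36.
1×N, 1×Y, and 4×G: price 33 ≤ 35, reach 1·4 + 1·3 + 4·7 = 35.
Best is 36.

36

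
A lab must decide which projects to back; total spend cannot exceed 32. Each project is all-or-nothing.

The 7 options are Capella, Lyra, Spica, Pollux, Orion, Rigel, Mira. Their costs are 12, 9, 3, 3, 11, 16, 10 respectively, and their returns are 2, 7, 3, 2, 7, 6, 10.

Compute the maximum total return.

This is a 0-1 knapsack instance.
Spica + Pollux + Orion + Mira: cost 3 + 3 + 11 + 10 = 27 ≤ 32, return 3 + 2 + 7 + 10 = 22.
Lyra + Orion + Mira: cost 9 + 11 + 10 = 30 ≤ 32, return 7 + 7 + 10 = 24.
Lyra + Spica + Pollux + Mira: cost 9 + 3 + 3 + 10 = 25 ≤ 32, return 7 + 3 + 2 + 10 = 22.
Best is Lyra, Orion, and Mira with total return 24.

24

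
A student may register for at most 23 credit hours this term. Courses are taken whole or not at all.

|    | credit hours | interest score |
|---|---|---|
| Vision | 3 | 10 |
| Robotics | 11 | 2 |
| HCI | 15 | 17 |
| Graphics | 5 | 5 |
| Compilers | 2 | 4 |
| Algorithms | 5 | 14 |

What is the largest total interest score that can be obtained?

41

This is a 0-1 knapsack instance.
Allowing fractional choices, the relaxed optimum would be about 42.7, but courses are indivisible.
Vision + HCI + Algorithms: credit hours 3 + 15 + 5 = 23 ≤ 23, interest score 10 + 17 + 14 = 41.
HCI + Compilers + Algorithms: credit hours 15 + 2 + 5 = 22 ≤ 23, interest score 17 + 4 + 14 = 35.
Best is Vision, HCI, and Algorithms with total interest score 41.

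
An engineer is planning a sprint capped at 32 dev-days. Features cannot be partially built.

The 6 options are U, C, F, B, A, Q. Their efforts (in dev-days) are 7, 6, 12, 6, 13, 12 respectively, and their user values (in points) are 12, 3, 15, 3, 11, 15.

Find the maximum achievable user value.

U + A + Q: effort 7 + 13 + 12 = 32 ≤ 32, user value 12 + 11 + 15 = 38.
U + F + A: effort 7 + 12 + 13 = 32 ≤ 32, user value 12 + 15 + 11 = 38.
U + F + Q: effort 7 + 12 + 12 = 31 ≤ 32, user value 12 + 15 + 15 = 42.
Best is U, F, and Q with total user value 42.

42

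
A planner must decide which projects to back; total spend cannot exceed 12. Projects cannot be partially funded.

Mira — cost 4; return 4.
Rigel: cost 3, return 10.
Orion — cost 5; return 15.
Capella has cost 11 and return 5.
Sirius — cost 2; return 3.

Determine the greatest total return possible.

Mira + Rigel + Orion: cost 4 + 3 + 5 = 12 ≤ 12, return 4 + 10 + 15 = 29.
Rigel + Orion + Sirius: cost 3 + 5 + 2 = 10 ≤ 12, return 10 + 15 + 3 = 28.
Best is Mira, Rigel, and Orion with total return 29.

29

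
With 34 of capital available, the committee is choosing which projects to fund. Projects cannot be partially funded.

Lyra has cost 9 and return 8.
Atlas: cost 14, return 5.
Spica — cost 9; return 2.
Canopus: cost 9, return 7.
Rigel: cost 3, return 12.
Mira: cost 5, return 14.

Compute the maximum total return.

41

This is a 0-1 knapsack instance.
Allowing fractional choices, the relaxed optimum would be about 43.9, but projects are indivisible.
Lyra + Atlas + Rigel + Mira: cost 9 + 14 + 3 + 5 = 31 ≤ 34, return 8 + 5 + 12 + 14 = 39.
Lyra + Canopus + Rigel + Mira: cost 9 + 9 + 3 + 5 = 26 ≤ 34, return 8 + 7 + 12 + 14 = 41.
Atlas + Canopus + Rigel + Mira: cost 14 + 9 + 3 + 5 = 31 ≤ 34, return 5 + 7 + 12 + 14 = 38.
Best is Lyra, Canopus, Rigel, and Mira with total return 41.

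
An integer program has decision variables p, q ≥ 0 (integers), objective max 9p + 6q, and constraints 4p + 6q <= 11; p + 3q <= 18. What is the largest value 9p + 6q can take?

The continuous relaxation peaks at (2.75, 0) with value 24.75; rounding to a feasible lattice point costs some objective.
(p,q)=(2,0): 4·2+6·0=8≤11, 1·2+3·0=2≤18, objective 18.
(p,q)=(1,1): 4·1+6·1=10≤11, 1·1+3·1=4≤18, objective 15.
(p,q)=(1,0): 4·1+6·0=4≤11, 1·1+3·0=1≤18, objective 9.
Maximum is 18 at (p,q)=(2,0).

18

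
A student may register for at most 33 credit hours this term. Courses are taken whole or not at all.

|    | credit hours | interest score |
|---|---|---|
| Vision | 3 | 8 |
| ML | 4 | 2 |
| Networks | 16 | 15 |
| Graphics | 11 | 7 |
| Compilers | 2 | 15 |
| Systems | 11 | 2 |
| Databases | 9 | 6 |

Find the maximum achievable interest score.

Vision + ML + Networks + Compilers: credit hours 3 + 4 + 16 + 2 = 25 ≤ 33, interest score 8 + 2 + 15 + 15 = 40.
Vision + Networks + Compilers + Databases: credit hours 3 + 16 + 2 + 9 = 30 ≤ 33, interest score 8 + 15 + 15 + 6 = 44.
Vision + Networks + Graphics + Compilers: credit hours 3 + 16 + 11 + 2 = 32 ≤ 33, interest score 8 + 15 + 7 + 15 = 45.
Best is Vision, Networks, Graphics, and Compilers with total interest score 45.

45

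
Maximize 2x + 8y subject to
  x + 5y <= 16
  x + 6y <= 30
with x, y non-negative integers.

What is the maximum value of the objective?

32

(x,y)=(16,0): 1·16+5·0=16≤16, 1·16+6·0=16≤30, objective 32.
(x,y)=(15,0): 1·15+5·0=15≤16, 1·15+6·0=15≤30, objective 30.
Maximum is 32 at (x,y)=(16,0).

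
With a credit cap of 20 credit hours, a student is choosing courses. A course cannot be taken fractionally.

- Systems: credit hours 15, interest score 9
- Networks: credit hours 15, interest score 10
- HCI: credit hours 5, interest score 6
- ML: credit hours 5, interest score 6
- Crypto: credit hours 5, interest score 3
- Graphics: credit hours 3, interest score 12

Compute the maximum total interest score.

Networks + Graphics: credit hours 15 + 3 = 18 ≤ 20, interest score 10 + 12 = 22.
HCI + ML + Crypto + Graphics: credit hours 5 + 5 + 5 + 3 = 18 ≤ 20, interest score 6 + 6 + 3 + 12 = 27.
HCI + ML + Graphics: credit hours 5 + 5 + 3 = 13 ≤ 20, interest score 6 + 6 + 12 = 24.
Best is HCI, ML, Crypto, and Graphics with total interest score 27.

27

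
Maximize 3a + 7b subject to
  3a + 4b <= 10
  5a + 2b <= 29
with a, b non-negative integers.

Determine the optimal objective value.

The continuous relaxation peaks at (0, 2.5) with value 17.50; rounding to a feasible lattice point costs some objective.
(a,b)=(0,2): 3·0+4·2=8≤10, 5·0+2·2=4≤29, objective 14.
(a,b)=(1,1): 3·1+4·1=7≤10, 5·1+2·1=7≤29, objective 10.
(a,b)=(0,1): 3·0+4·1=4≤10, 5·0+2·1=2≤29, objective 7.
No feasible integer point exceeds 14.

14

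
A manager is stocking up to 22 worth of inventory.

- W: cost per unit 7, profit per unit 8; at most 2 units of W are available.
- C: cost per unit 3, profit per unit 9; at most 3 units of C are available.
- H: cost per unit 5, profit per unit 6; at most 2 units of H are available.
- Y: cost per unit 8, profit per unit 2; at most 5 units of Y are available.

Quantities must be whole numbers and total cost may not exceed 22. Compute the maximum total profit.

41

This is a bounded integer knapsack.
C has the best ratio (9/3); taking only C gives at most 3×9 = 27 (stopped by the supply cap of 3).
Mixing does better — 1×W, 3×C, and 1×H: cost 21 ≤ 22, profit 1·8 + 3·9 + 1·6 = 41.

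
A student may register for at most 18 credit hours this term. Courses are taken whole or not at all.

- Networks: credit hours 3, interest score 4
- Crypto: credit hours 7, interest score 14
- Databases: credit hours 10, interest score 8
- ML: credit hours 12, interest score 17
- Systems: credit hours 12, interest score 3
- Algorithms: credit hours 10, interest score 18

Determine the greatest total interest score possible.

Treat it as a binary knapsack problem.
Allowing fractional choices, the relaxed optimum would be about 33.4, but courses are indivisible.
Networks + Algorithms: credit hours 3 + 10 = 13 ≤ 18, interest score 4 + 18 = 22.
Crypto + Algorithms: credit hours 7 + 10 = 17 ≤ 18, interest score 14 + 18 = 32.
Crypto + Databases: credit hours 7 + 10 = 17 ≤ 18, interest score 14 + 8 = 22.
Best is Crypto and Algorithms with total interest score 32.

32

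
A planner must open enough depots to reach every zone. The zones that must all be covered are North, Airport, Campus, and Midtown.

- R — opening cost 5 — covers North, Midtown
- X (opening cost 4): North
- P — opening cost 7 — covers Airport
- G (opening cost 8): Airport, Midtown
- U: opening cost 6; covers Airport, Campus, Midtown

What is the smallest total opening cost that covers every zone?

10

Choose X and U: together they cover North, Airport, Campus, Midtown — every zone.
Total opening cost: 4 + 6 = 10.
No cover costs less than 10.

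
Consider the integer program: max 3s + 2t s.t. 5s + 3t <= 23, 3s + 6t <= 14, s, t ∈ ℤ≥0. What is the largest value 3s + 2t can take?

12

Relaxing integrality, the LP optimum is 13.81 at (s,t) = (4.57, 0.0476), which is not an integer point.
(s,t)=(4,0) is feasible, giving 12.
(s,t)=(3,0) is feasible, giving 9.
Maximum is 12 at (s,t)=(4,0).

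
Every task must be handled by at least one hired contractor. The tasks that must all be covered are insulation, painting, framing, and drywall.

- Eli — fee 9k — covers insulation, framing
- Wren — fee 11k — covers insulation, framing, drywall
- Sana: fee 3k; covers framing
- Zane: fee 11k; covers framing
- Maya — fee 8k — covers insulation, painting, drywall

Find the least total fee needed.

11

Choose Sana and Maya: together they cover insulation, painting, framing, drywall — every task.
Total fee: 3 + 8 = 11.
No cover costs less than 11.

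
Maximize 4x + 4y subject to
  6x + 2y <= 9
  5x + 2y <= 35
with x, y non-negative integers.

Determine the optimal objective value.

(x,y)=(0,4): 6·0+2·4=8≤9, 5·0+2·4=8≤35, objective 16.
(x,y)=(0,3): 6·0+2·3=6≤9, 5·0+2·3=6≤35, objective 12.
Maximum is 16 at (x,y)=(0,4).

16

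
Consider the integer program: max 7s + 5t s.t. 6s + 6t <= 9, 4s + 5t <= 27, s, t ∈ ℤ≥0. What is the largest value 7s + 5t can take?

7

The continuous relaxation peaks at (1.5, 0) with value 10.50; rounding to a feasible lattice point costs some objective.
(s,t)=(1,0): 6·1+6·0=6≤9, 4·1+5·0=4≤27, objective 7.
(s,t)=(0,1): 6·0+6·1=6≤9, 4·0+5·1=5≤27, objective 5.
(s,t)=(0,0): 6·0+6·0=0≤9, 4·0+5·0=0≤27, objective 0.
No feasible integer point exceeds 7.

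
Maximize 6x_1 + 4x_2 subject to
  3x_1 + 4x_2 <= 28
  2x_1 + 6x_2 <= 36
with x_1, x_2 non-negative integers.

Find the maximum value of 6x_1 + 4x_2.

(x_1,x_2)=(9,0): 3·9+4·0=27≤28, 2·9+6·0=18≤36, objective 54.
(x_1,x_2)=(8,1): 3·8+4·1=28≤28, 2·8+6·1=22≤36, objective 52.
(x_1,x_2)=(8,0): 3·8+4·0=24≤28, 2·8+6·0=16≤36, objective 48.
No feasible integer point exceeds 54.

54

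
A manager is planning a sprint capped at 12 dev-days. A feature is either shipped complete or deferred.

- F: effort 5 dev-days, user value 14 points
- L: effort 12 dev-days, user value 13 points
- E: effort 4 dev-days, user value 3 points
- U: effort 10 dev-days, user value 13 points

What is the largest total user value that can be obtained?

U: effort 10 ≤ 12, user value 13.
F: effort 5 ≤ 12, user value 14.
F + E: effort 5 + 4 = 9 ≤ 12, user value 14 + 3 = 17.
Best is F and E with total user value 17.

17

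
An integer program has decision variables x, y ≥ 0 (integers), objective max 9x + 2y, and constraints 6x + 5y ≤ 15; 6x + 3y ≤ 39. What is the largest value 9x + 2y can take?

18

(x,y)=(2,0) is feasible, giving 18.
(x,y)=(1,1) is feasible, giving 11.
(x,y)=(1,0) is feasible, giving 9.
Maximum is 18 at (x,y)=(2,0).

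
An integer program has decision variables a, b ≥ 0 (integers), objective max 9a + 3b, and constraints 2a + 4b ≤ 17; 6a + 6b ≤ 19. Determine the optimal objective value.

27

Relaxing integrality, the LP optimum is 28.50 at (a,b) = (3.17, 0), which is not an integer point.
(a,b)=(3,0): 2·3+4·0=6≤17, 6·3+6·0=18≤19, objective 27.
(a,b)=(2,1): 2·2+4·1=8≤17, 6·2+6·1=18≤19, objective 21.
(a,b)=(2,0): 2·2+4·0=4≤17, 6·2+6·0=12≤19, objective 18.
The best lattice point is (3,0), giving 27.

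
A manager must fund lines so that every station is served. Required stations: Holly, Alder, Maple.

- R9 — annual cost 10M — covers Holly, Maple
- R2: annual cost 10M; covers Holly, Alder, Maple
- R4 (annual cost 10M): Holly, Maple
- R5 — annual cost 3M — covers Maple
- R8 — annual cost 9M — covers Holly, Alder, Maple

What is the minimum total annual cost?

9

The greedy cost-per-new-station heuristic would pick R5 and R8 for 12, but a cheaper cover exists.
R8 alone covers Holly, Alder, Maple — every station.
Total annual cost: 9.
No cover costs less than 9.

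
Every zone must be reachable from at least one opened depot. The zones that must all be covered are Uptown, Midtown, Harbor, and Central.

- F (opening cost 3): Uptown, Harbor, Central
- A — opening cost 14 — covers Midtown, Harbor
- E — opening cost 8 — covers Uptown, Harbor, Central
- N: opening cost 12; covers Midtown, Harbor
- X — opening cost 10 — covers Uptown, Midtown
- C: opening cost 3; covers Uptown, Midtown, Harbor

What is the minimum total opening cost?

6

This is a weighted set-cover instance.
Choose F and C: together they cover Uptown, Midtown, Harbor, Central — every zone.
Total opening cost: 3 + 3 = 6.
No cover costs less than 6.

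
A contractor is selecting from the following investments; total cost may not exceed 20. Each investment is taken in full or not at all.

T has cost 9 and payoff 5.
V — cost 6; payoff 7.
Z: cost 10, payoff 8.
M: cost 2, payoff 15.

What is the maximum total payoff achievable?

30

This is a 0-1 knapsack instance.
Z + M: cost 10 + 2 = 12 ≤ 20, payoff 8 + 15 = 23.
T + V + M: cost 9 + 6 + 2 = 17 ≤ 20, payoff 5 + 7 + 15 = 27.
V + Z + M: cost 6 + 10 + 2 = 18 ≤ 20, payoff 7 + 8 + 15 = 30.
Best is V, Z, and M with total payoff 30.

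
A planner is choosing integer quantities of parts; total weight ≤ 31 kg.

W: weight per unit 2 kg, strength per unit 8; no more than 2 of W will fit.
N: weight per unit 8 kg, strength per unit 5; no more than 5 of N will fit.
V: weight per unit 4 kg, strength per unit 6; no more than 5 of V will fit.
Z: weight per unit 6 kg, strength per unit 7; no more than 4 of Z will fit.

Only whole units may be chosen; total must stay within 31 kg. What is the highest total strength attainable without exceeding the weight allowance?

53

W has the best ratio (8/2); taking only W gives at most 2×8 = 16 (stopped by the supply cap of 2).
Mixing does better — 2×W, 5×V, and 1×Z: weight 30 ≤ 31, strength 2·8 + 5·6 + 1·7 = 53.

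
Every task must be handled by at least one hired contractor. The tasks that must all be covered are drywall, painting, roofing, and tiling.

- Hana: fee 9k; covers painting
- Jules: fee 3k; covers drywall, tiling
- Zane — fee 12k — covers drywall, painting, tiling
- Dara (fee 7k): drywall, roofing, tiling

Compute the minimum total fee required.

16

The greedy cost-per-new-task heuristic would pick Jules, Dara, and Hana for 19, but a cheaper cover exists.
Choose Hana and Dara: together they cover drywall, painting, roofing, tiling — every task.
Total fee: 9 + 7 = 16.
No cover costs less than 16.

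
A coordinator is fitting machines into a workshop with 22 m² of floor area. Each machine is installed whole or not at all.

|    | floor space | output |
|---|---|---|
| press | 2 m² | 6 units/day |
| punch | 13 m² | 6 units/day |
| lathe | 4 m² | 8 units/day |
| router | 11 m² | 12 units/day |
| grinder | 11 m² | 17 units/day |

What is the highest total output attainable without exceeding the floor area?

31

Allowing fractional choices, the relaxed optimum would be about 36.5, but machines are indivisible.
press + lathe + router: floor space 2 + 4 + 11 = 17 ≤ 22, output 6 + 8 + 12 = 26.
press + lathe + grinder: floor space 2 + 4 + 11 = 17 ≤ 22, output 6 + 8 + 17 = 31.
router + grinder: floor space 11 + 11 = 22 ≤ 22, output 12 + 17 = 29.
Best is press, lathe, and grinder with total output 31.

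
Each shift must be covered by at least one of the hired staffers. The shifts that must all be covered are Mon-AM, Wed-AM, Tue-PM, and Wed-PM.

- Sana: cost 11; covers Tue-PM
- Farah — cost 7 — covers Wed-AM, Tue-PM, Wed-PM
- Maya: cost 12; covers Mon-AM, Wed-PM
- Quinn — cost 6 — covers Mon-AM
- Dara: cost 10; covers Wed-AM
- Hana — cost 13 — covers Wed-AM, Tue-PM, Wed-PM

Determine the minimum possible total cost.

13

Choose Farah and Quinn: together they cover Mon-AM, Wed-AM, Tue-PM, Wed-PM — every shift.
Total cost: 7 + 6 = 13.
No cover costs less than 13.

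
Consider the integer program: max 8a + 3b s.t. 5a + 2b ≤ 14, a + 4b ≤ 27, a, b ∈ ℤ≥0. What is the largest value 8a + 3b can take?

(a,b)=(2,2) is feasible, giving 22.
(a,b)=(2,1) is feasible, giving 19.
(a,b)=(1,3) is feasible, giving 17.
Maximum is 22 at (a,b)=(2,2).

22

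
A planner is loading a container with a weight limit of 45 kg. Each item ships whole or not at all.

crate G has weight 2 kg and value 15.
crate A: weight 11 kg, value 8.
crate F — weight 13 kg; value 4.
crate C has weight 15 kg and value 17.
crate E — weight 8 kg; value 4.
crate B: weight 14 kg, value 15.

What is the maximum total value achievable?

Allowing fractional choices, the relaxed optimum would be about 56.5, but items are indivisible.
crate G + crate F + crate C + crate B: weight 2 + 13 + 15 + 14 = 44 ≤ 45, value 15 + 4 + 17 + 15 = 51.
crate G + crate A + crate C + crate B: weight 2 + 11 + 15 + 14 = 42 ≤ 45, value 15 + 8 + 17 + 15 = 55.
crate G + crate C + crate E + crate B: weight 2 + 15 + 8 + 14 = 39 ≤ 45, value 15 + 17 + 4 + 15 = 51.
Best is crate G, crate A, crate C, and crate B with total value 55.

55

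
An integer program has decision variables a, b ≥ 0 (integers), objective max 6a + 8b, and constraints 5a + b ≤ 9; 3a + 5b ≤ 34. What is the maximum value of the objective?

The continuous relaxation peaks at (0.5, 6.5) with value 55.00; rounding to a feasible lattice point costs some objective.
(a,b)=(0,6): 5·0+1·6=6≤9, 3·0+5·6=30≤34, objective 48.
(a,b)=(0,5): 5·0+1·5=5≤9, 3·0+5·5=25≤34, objective 40.
No feasible integer point exceeds 48.

48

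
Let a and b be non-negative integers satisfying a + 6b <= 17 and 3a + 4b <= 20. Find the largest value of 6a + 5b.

The continuous relaxation peaks at (6.67, 0) with value 40.00; rounding to a feasible lattice point costs some objective.
(a,b)=(6,0): 1·6+6·0=6≤17, 3·6+4·0=18≤20, objective 36.
(a,b)=(5,1): 1·5+6·1=11≤17, 3·5+4·1=19≤20, objective 35.
The best lattice point is (6,0), giving 36.

36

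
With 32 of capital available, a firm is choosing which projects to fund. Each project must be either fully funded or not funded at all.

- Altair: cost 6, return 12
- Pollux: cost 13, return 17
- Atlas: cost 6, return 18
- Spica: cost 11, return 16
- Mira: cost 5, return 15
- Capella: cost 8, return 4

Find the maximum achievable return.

62

Treat it as a binary knapsack problem.
Take Altair, Pollux, Atlas, and Mira: cost 6 + 13 + 6 + 5 = 30 ≤ 32, return 12 + 17 + 18 + 15 = 62.
No other feasible combination does better.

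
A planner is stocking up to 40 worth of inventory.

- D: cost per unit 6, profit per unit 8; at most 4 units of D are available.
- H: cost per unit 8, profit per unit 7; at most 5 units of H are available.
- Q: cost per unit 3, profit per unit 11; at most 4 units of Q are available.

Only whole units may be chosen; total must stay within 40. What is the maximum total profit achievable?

3×D, 1×H, and 4×Q: cost 38 ≤ 40, profit 3·8 + 1·7 + 4·11 = 75.
4×D and 4×Q: cost 36 ≤ 40, profit 4·8 + 4·11 = 76.
Best is 76.

76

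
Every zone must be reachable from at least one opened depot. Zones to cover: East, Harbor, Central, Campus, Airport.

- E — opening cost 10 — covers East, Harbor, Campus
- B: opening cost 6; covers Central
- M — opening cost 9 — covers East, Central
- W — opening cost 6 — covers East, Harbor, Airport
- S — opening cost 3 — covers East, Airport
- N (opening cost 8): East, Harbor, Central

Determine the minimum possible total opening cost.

19

Choose E, B, and S: together they cover East, Harbor, Central, Campus, Airport — every zone.
Total opening cost: 10 + 6 + 3 = 19.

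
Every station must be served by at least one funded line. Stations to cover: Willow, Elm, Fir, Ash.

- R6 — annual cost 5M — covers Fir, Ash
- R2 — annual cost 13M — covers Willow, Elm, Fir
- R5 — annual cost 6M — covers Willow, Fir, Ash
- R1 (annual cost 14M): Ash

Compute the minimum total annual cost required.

18

The greedy cost-per-new-station heuristic would pick R5 and R2 for 19, but a cheaper cover exists.
Choose R6 and R2: together they cover Willow, Elm, Fir, Ash — every station.
Total annual cost: 5 + 13 = 18.
No cover costs less than 18.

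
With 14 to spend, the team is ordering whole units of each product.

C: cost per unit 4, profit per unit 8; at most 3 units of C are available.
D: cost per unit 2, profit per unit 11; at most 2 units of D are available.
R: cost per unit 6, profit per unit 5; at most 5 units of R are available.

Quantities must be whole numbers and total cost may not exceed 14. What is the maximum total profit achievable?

1×C, 2×D, and 1×R: cost 14 ≤ 14, profit 1·8 + 2·11 + 1·5 = 35.
2×C and 2×D: cost 12 ≤ 14, profit 2·8 + 2·11 = 38.
Best is 38.

38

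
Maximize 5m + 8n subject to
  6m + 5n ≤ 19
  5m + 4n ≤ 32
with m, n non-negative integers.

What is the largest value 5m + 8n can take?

Relaxing integrality, the LP optimum is 30.40 at (m,n) = (0, 3.8), which is not an integer point.
(m,n)=(0,3): 6·0+5·3=15≤19, 5·0+4·3=12≤32, objective 24.
(m,n)=(1,2): 6·1+5·2=16≤19, 5·1+4·2=13≤32, objective 21.
(m,n)=(0,2): 6·0+5·2=10≤19, 5·0+4·2=8≤32, objective 16.
The best lattice point is (0,3), giving 24.

24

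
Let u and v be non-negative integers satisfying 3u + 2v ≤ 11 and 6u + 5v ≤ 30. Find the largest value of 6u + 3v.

21

(u,v)=(3,1): 3·3+2·1=11≤11, 6·3+5·1=23≤30, objective 21.
(u,v)=(3,0): 3·3+2·0=9≤11, 6·3+5·0=18≤30, objective 18.
(u,v)=(2,2): 3·2+2·2=10≤11, 6·2+5·2=22≤30, objective 18.
No feasible integer point exceeds 21.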